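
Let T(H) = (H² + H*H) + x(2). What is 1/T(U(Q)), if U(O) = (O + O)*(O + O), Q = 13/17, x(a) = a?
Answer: 83521/1080994 ≈ 0.077263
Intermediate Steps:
Q = 13/17 (Q = 13*(1/17) = 13/17 ≈ 0.76471)
U(O) = 4*O² (U(O) = (2*O)*(2*O) = 4*O²)
T(H) = 2 + 2*H² (T(H) = (H² + H*H) + 2 = (H² + H²) + 2 = 2*H² + 2 = 2 + 2*H²)
1/T(U(Q)) = 1/(2 + 2*(4*(13/17)²)²) = 1/(2 + 2*(4*(169/289))²) = 1/(2 + 2*(676/289)²) = 1/(2 + 2*(456976/83521)) = 1/(2 + 913952/83521) = 1/(1080994/83521) = 83521/1080994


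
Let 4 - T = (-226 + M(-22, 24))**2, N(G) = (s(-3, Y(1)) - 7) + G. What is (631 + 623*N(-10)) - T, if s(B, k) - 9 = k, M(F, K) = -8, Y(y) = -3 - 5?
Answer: 45415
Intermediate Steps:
Y(y) = -8
s(B, k) = 9 + k
N(G) = -6 + G (N(G) = ((9 - 8) - 7) + G = (1 - 7) + G = -6 + G)
T = -54752 (T = 4 - (-226 - 8)**2 = 4 - 1*(-234)**2 = 4 - 1*54756 = 4 - 54756 = -54752)
(631 + 623*N(-10)) - T = (631 + 623*(-6 - 10)) - 1*(-54752) = (631 + 623*(-16)) + 54752 = (631 - 9968) + 54752 = -9337 + 54752 = 45415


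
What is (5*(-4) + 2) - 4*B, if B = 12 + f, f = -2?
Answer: -58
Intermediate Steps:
B = 10 (B = 12 - 2 = 10)
(5*(-4) + 2) - 4*B = (5*(-4) + 2) - 4*10 = (-20 + 2) - 40 = -18 - 40 = -58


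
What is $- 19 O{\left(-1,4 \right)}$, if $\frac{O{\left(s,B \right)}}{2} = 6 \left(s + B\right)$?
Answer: $-684$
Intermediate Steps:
$O{\left(s,B \right)} = 12 B + 12 s$ ($O{\left(s,B \right)} = 2 \cdot 6 \left(s + B\right) = 2 \cdot 6 \left(B + s\right) = 2 \left(6 B + 6 s\right) = 12 B + 12 s$)
$- 19 O{\left(-1,4 \right)} = - 19 \left(12 \cdot 4 + 12 \left(-1\right)\right) = - 19 \left(48 - 12\right) = \left(-19\right) 36 = -684$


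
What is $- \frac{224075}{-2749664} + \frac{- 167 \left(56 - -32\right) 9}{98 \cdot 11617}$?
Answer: $- \frac{54289895173}{1565199487712} \approx -0.034686$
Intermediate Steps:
$- \frac{224075}{-2749664} + \frac{- 167 \left(56 - -32\right) 9}{98 \cdot 11617} = \left(-224075\right) \left(- \frac{1}{2749664}\right) + \frac{- 167 \left(56 + 32\right) 9}{1138466} = \frac{224075}{2749664} + \left(-167\right) 88 \cdot 9 \cdot \frac{1}{1138466} = \frac{224075}{2749664} + \left(-14696\right) 9 \cdot \frac{1}{1138466} = \frac{224075}{2749664} - \frac{66132}{569233} = - \frac{54289895173}{1565199487712}$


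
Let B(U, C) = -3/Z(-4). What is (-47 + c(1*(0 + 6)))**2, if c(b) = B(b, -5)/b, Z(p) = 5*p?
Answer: 3530641/1600 ≈ 2206.6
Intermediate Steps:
B(U, C) = 3/20 (B(U, C) = -3/(5*(-4)) = -3/(-20) = -3*(-1/20) = 3/20)
c(b) = 3/(20*b)
(-47 + c(1*(0 + 6)))**2 = (-47 + 3/(20*((1*(0 + 6)))))**2 = (-47 + 3/(20*((1*6))))**2 = (-47 + (3/20)/6)**2 = (-47 + (3/20)*(1/6))**2 = (-47 + 1/40)**2 = (-1879/40)**2 = 3530641/1600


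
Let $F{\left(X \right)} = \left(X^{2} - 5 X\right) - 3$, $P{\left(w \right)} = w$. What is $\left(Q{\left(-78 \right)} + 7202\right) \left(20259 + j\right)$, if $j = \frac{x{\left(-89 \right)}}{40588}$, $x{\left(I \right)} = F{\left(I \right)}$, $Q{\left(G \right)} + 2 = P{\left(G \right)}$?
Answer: $\frac{2928141412455}{20294} \approx 1.4429 \cdot 10^{8}$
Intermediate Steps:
$Q{\left(G \right)} = -2 + G$
$F{\left(X \right)} = -3 + X^{2} - 5 X$
$x{\left(I \right)} = -3 + I^{2} - 5 I$
$j = \frac{8363}{40588}$ ($j = \frac{-3 + \left(-89\right)^{2} - -445}{40588} = \left(-3 + 7921 + 445\right) \frac{1}{40588} = 8363 \cdot \frac{1}{40588} = \frac{8363}{40588} \approx 0.20605$)
$\left(Q{\left(-78 \right)} + 7202\right) \left(20259 + j\right) = \left(\left(-2 - 78\right) + 7202\right) \left(20259 + \frac{8363}{40588}\right) = \left(-80 + 7202\right) \frac{822280655}{40588} = 7122 \cdot \frac{822280655}{40588} = \frac{2928141412455}{20294}$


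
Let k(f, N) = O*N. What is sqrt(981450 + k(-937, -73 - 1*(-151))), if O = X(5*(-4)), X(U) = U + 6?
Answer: sqrt(980358) ≈ 990.13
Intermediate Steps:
X(U) = 6 + U
O = -14 (O = 6 + 5*(-4) = 6 - 20 = -14)
k(f, N) = -14*N
sqrt(981450 + k(-937, -73 - 1*(-151))) = sqrt(981450 - 14*(-73 - 1*(-151))) = sqrt(981450 - 14*(-73 + 151)) = sqrt(981450 - 14*78) = sqrt(981450 - 1092) = sqrt(980358)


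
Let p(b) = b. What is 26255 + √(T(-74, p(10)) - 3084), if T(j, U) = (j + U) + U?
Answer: 26255 + I*√3138 ≈ 26255.0 + 56.018*I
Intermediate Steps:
T(j, U) = j + 2*U (T(j, U) = (U + j) + U = j + 2*U)
26255 + √(T(-74, p(10)) - 3084) = 26255 + √((-74 + 2*10) - 3084) = 26255 + √((-74 + 20) - 3084) = 26255 + √(-54 - 3084) = 26255 + √(-3138) = 26255 + I*√3138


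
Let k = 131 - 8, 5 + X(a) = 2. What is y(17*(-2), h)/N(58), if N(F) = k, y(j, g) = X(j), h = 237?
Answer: -1/41 ≈ -0.024390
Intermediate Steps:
X(a) = -3 (X(a) = -5 + 2 = -3)
y(j, g) = -3
k = 123
N(F) = 123
y(17*(-2), h)/N(58) = -3/123 = -3*1/123 = -1/41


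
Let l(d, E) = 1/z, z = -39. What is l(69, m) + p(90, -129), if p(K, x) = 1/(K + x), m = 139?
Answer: -2/39 ≈ -0.051282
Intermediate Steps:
l(d, E) = -1/39 (l(d, E) = 1/(-39) = -1/39)
l(69, m) + p(90, -129) = -1/39 + 1/(90 - 129) = -1/39 + 1/(-39) = -1/39 - 1/39 = -2/39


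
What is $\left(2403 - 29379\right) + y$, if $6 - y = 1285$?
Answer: $-28255$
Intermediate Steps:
$y = -1279$ ($y = 6 - 1285 = -1279$)
$\left(2403 - 29379\right) + y = \left(2403 - 29379\right) - 1279 = -26976 - 1279 = -28255$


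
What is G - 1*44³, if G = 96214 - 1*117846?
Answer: -106816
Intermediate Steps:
G = -21632 (G = 96214 - 117846 = -21632)
G - 1*44³ = -21632 - 1*44³ = -21632 - 1*85184 = -21632 - 85184 = -106816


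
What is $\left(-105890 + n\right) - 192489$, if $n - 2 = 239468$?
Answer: $-58909$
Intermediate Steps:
$n = 239470$ ($n = 2 + 239468 = 239470$)
$\left(-105890 + n\right) - 192489 = \left(-105890 + 239470\right) - 192489 = 133580 - 192489 = -58909$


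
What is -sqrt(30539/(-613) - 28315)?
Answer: -I*sqrt(10658619642)/613 ≈ -168.42*I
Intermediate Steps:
-sqrt(30539/(-613) - 28315) = -sqrt(30539*(-1/613) - 28315) = -sqrt(-30539/613 - 28315) = -sqrt(-17387634/613) = -I*sqrt(10658619642)/613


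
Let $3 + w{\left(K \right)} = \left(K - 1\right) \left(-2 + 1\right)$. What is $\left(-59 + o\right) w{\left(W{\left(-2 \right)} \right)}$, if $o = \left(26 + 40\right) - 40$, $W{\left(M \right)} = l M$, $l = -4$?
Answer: $330$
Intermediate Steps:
$W{\left(M \right)} = - 4 M$
$w{\left(K \right)} = -2 - K$ ($w{\left(K \right)} = -3 + \left(K - 1\right) \left(-2 + 1\right) = -3 + \left(-1 + K\right) \left(-1\right) = -3 - \left(-1 + K\right) = -2 - K$)
$o = 26$ ($o = 66 - 40 = 26$)
$\left(-59 + o\right) w{\left(W{\left(-2 \right)} \right)} = \left(-59 + 26\right) \left(-2 - \left(-4\right) \left(-2\right)\right) = - 33 \left(-2 - 8\right) = \left(-33\right) \left(-10\right) = 330$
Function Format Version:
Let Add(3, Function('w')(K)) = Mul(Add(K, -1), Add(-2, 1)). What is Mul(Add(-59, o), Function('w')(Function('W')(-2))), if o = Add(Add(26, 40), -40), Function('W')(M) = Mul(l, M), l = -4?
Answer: 330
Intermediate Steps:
Function('W')(M) = Mul(-4, M)
Function('w')(K) = Add(-2, Mul(-1, K)) (Function('w')(K) = Add(-3, Mul(Add(K, -1), Add(-2, 1))) = Add(-3, Mul(Add(-1, K), -1)) = Add(-3, Add(1, Mul(-1, K))) = Add(-2, Mul(-1, K)))
o = 26 (o = Add(66, -40) = 26)
Mul(Add(-59, o), Function('w')(Function('W')(-2))) = Mul(Add(-59, 26), Add(-2, Mul(-1, Mul(-4, -2)))) = Mul(-33, Add(-2, Mul(-1, 8))) = Mul(-33, Add(-2, -8)) = Mul(-33, -10) = 330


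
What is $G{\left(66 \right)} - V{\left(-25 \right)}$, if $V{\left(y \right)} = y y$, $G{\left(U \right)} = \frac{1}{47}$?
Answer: $- \frac{29374}{47} \approx -624.98$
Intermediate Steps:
$G{\left(U \right)} = \frac{1}{47}$
$V{\left(y \right)} = y^{2}$
$G{\left(66 \right)} - V{\left(-25 \right)} = \frac{1}{47} - \left(-25\right)^{2} = \frac{1}{47} - 625 = - \frac{29374}{47}$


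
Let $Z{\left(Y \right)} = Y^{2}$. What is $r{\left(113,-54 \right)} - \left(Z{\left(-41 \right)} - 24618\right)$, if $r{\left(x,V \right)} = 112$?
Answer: $23049$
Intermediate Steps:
$r{\left(113,-54 \right)} - \left(Z{\left(-41 \right)} - 24618\right) = 112 - \left(\left(-41\right)^{2} - 24618\right) = 112 - \left(1681 - 24618\right) = 112 - -22937 = 112 + 22937 = 23049$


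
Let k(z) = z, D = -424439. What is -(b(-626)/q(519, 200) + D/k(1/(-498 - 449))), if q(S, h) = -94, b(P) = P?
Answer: -18891355764/47 ≈ -4.0194e+8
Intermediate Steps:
-(b(-626)/q(519, 200) + D/k(1/(-498 - 449))) = -(-626/(-94) - 424439/(1/(-498 - 449))) = -(-626*(-1/94) - 424439/(1/(-947))) = -(313/47 - 424439/(-1/947)) = -(313/47 - 424439*(-947)) = -(313/47 + 401943733) = -1*18891355764/47 = -18891355764/47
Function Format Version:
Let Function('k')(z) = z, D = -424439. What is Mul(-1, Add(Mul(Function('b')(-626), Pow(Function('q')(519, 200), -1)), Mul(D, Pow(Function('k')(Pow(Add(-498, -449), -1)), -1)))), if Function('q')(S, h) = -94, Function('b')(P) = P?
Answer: Rational(-18891355764, 47) ≈ -4.0194e+8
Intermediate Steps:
Mul(-1, Add(Mul(Function('b')(-626), Pow(Function('q')(519, 200), -1)), Mul(D, Pow(Function('k')(Pow(Add(-498, -449), -1)), -1)))) = Mul(-1, Add(Mul(-626, Pow(-94, -1)), Mul(-424439, Pow(Pow(Add(-498, -449), -1), -1)))) = Mul(-1, Add(Mul(-626, Rational(-1, 94)), Mul(-424439, Pow(Pow(-947, -1), -1)))) = Mul(-1, Add(Rational(313, 47), Mul(-424439, Pow(Rational(-1, 947), -1)))) = Mul(-1, Add(Rational(313, 47), Mul(-424439, -947))) = Mul(-1, Add(Rational(313, 47), 401943733)) = Mul(-1, Rational(18891355764, 47)) = Rational(-18891355764, 47)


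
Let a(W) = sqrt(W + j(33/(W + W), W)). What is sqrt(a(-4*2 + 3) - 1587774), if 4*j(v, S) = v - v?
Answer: sqrt(-1587774 + I*sqrt(5)) ≈ 0.e-3 + 1260.1*I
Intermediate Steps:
j(v, S) = 0 (j(v, S) = (v - v)/4 = (1/4)*0 = 0)
a(W) = sqrt(W) (a(W) = sqrt(W + 0) = sqrt(W))
sqrt(a(-4*2 + 3) - 1587774) = sqrt(sqrt(-4*2 + 3) - 1587774) = sqrt(sqrt(-8 + 3) - 1587774) = sqrt(sqrt(-5) - 1587774) = sqrt(I*sqrt(5) - 1587774) = sqrt(-1587774 + I*sqrt(5))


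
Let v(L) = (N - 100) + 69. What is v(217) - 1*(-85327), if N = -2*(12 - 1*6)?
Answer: 85284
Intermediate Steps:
N = -12 (N = -2*(12 - 6) = -2*6 = -12)
v(L) = -43 (v(L) = (-12 - 100) + 69 = -112 + 69 = -43)
v(217) - 1*(-85327) = -43 - 1*(-85327) = -43 + 85327 = 85284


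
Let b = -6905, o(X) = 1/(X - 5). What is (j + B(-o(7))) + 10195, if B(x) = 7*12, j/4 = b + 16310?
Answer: 47899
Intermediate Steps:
o(X) = 1/(-5 + X)
j = 37620 (j = 4*(-6905 + 16310) = 4*9405 = 37620)
B(x) = 84
(j + B(-o(7))) + 10195 = (37620 + 84) + 10195 = 37704 + 10195 = 47899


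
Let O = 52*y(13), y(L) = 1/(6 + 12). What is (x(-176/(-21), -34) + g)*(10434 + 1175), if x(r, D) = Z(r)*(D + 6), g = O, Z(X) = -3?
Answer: 9078238/9 ≈ 1.0087e+6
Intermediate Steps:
y(L) = 1/18
O = 26/9 (O = 52*(1/18) = 26/9 ≈ 2.8889)
g = 26/9 ≈ 2.8889
x(r, D) = -18 - 3*D (x(r, D) = -3*(D + 6) = -3*(6 + D) = -18 - 3*D)
(x(-176/(-21), -34) + g)*(10434 + 1175) = ((-18 - 3*(-34)) + 26/9)*(10434 + 1175) = ((-18 + 102) + 26/9)*11609 = (84 + 26/9)*11609 = (782/9)*11609 = 9078238/9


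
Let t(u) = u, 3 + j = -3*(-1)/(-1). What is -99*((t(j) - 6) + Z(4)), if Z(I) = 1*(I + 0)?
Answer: 792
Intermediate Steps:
j = -6 (j = -3 - 3*(-1)/(-1) = -3 + 3*(-1) = -3 - 3 = -6)
Z(I) = I (Z(I) = 1*I = I)
-99*((t(j) - 6) + Z(4)) = -99*((-6 - 6) + 4) = -99*(-12 + 4) = -99*(-8) = 792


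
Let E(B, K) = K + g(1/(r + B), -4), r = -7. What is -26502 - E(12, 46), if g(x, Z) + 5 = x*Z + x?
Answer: -132712/5 ≈ -26542.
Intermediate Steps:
g(x, Z) = -5 + x + Z*x (g(x, Z) = -5 + (x*Z + x) = -5 + (Z*x + x) = -5 + (x + Z*x) = -5 + x + Z*x)
E(B, K) = -5 + K - 3/(-7 + B) (E(B, K) = K + (-5 + 1/(-7 + B) - 4/(-7 + B)) = K + (-5 - 3/(-7 + B)) = -5 + K - 3/(-7 + B))
-26502 - E(12, 46) = -26502 - (-3 + (-7 + 12)*(-5 + 46))/(-7 + 12) = -26502 - (-3 + 5*41)/5 = -26502 - (-3 + 205)/5 = -26502 - 202/5 = -132712/5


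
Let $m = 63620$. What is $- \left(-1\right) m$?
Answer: $63620$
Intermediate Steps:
$- \left(-1\right) m = - \left(-1\right) 63620 = \left(-1\right) \left(-63620\right) = 63620$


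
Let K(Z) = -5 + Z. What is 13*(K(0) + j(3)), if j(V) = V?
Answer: -26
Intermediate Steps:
13*(K(0) + j(3)) = 13*((-5 + 0) + 3) = 13*(-5 + 3) = 13*(-2) = -26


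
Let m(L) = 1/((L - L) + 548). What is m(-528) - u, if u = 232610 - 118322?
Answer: -62629823/548 ≈ -1.1429e+5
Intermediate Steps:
m(L) = 1/548 (m(L) = 1/(0 + 548) = 1/548)
u = 114288
m(-528) - u = 1/548 - 1*114288 = 1/548 - 114288 = -62629823/548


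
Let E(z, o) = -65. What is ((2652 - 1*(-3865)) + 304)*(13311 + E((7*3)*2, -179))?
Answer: 90350966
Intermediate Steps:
((2652 - 1*(-3865)) + 304)*(13311 + E((7*3)*2, -179)) = ((2652 - 1*(-3865)) + 304)*(13311 - 65) = ((2652 + 3865) + 304)*13246 = (6517 + 304)*13246 = 6821*13246 = 90350966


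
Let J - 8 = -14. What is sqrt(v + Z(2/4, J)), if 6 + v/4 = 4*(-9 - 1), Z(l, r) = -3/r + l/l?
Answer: I*sqrt(730)/2 ≈ 13.509*I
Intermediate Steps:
J = -6 (J = 8 - 14 = -6)
Z(l, r) = 1 - 3/r (Z(l, r) = -3/r + 1 = 1 - 3/r)
v = -184 (v = -24 + 4*(4*(-9 - 1)) = -24 + 4*(4*(-10)) = -24 + 4*(-40) = -24 - 160 = -184)
sqrt(v + Z(2/4, J)) = sqrt(-184 + (-3 - 6)/(-6)) = sqrt(-184 - 1/6*(-9)) = sqrt(-184 + 3/2) = sqrt(-365/2) = I*sqrt(730)/2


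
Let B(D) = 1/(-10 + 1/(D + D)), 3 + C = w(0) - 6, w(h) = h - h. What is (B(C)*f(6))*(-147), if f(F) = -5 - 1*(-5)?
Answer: 0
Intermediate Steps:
w(h) = 0
C = -9 (C = -3 + (0 - 6) = -3 - 6 = -9)
B(D) = 1/(-10 + 1/(2*D))
f(F) = 0 (f(F) = -5 + 5 = 0)
(B(C)*f(6))*(-147) = (-2*(-9)/(-1 + 20*(-9))*0)*(-147) = (-2*(-9)/(-1 - 180)*0)*(-147) = (-2*(-9)/(-181)*0)*(-147) = (-2*(-9)*(-1/181)*0)*(-147) = -18/181*0*(-147) = 0*(-147) = 0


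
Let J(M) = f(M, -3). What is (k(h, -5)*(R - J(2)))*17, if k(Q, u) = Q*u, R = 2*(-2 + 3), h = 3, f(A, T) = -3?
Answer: -1275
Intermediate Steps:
R = 2 (R = 2*1 = 2)
J(M) = -3
(k(h, -5)*(R - J(2)))*17 = ((3*(-5))*(2 - 1*(-3)))*17 = -15*(2 + 3)*17 = -15*5*17 = -75*17 = -1275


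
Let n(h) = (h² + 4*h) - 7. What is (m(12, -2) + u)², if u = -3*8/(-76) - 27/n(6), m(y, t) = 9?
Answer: 78641424/1014049 ≈ 77.552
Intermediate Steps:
n(h) = -7 + h² + 4*h
u = -195/1007 (u = -3*8/(-76) - 27/(-7 + 6² + 4*6) = -24*(-1/76) - 27/(-7 + 36 + 24) = 6/19 - 27/53 = -195/1007 ≈ -0.19364)
(m(12, -2) + u)² = (9 - 195/1007)² = (8868/1007)² = 78641424/1014049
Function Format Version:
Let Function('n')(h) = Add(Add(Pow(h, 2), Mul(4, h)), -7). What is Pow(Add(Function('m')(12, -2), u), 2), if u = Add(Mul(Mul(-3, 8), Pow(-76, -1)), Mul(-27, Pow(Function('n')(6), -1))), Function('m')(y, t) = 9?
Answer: Rational(78641424, 1014049) ≈ 77.552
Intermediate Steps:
Function('n')(h) = Add(-7, Pow(h, 2), Mul(4, h))
u = Rational(-195, 1007) (u = Add(Mul(Mul(-3, 8), Pow(-76, -1)), Mul(-27, Pow(Add(-7, Pow(6, 2), Mul(4, 6)), -1))) = Add(Mul(-24, Rational(-1, 76)), Mul(-27, Pow(Add(-7, 36, 24), -1))) = Add(Rational(6, 19), Mul(-27, Pow(53, -1))) = Add(Rational(6, 19), Mul(-27, Rational(1, 53))) = Add(Rational(6, 19), Rational(-27, 53)) = Rational(-195, 1007) ≈ -0.19364)
Pow(Add(Function('m')(12, -2), u), 2) = Pow(Add(9, Rational(-195, 1007)), 2) = Pow(Rational(8868, 1007), 2) = Rational(78641424, 1014049)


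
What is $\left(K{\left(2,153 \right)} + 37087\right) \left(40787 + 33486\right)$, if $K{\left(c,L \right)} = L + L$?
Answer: $2777290289$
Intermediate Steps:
$K{\left(c,L \right)} = 2 L$
$\left(K{\left(2,153 \right)} + 37087\right) \left(40787 + 33486\right) = \left(2 \cdot 153 + 37087\right) \left(40787 + 33486\right) = \left(306 + 37087\right) 74273 = 37393 \cdot 74273 = 2777290289$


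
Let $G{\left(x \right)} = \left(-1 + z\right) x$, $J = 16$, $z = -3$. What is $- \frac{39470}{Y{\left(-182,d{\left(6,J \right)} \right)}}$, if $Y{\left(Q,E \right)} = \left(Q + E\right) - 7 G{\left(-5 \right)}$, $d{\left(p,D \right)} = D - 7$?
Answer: $\frac{39470}{313} \approx 126.1$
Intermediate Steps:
$d{\left(p,D \right)} = -7 + D$ ($d{\left(p,D \right)} = D - 7 = -7 + D$)
$G{\left(x \right)} = - 4 x$ ($G{\left(x \right)} = \left(-1 - 3\right) x = - 4 x$)
$Y{\left(Q,E \right)} = -140 + E + Q$ ($Y{\left(Q,E \right)} = \left(Q + E\right) - 7 \left(\left(-4\right) \left(-5\right)\right) = \left(E + Q\right) - 140 = -140 + E + Q$)
$- \frac{39470}{Y{\left(-182,d{\left(6,J \right)} \right)}} = - \frac{39470}{-140 + \left(-7 + 16\right) - 182} = - \frac{39470}{-140 + 9 - 182} = - \frac{39470}{-313} = \left(-39470\right) \left(- \frac{1}{313}\right) = \frac{39470}{313}$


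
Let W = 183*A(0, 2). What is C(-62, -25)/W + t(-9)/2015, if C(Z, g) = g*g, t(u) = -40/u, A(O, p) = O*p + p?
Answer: 756601/442494 ≈ 1.7099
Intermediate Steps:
A(O, p) = p + O*p
W = 366 (W = 183*(2*(1 + 0)) = 183*(2*1) = 183*2 = 366)
C(Z, g) = g**2
C(-62, -25)/W + t(-9)/2015 = (-25)**2/366 - 40/(-9)/2015 = 625*(1/366) - 40*(-1/9)*(1/2015) = 625/366 + (40/9)*(1/2015) = 625/366 + 8/3627 = 756601/442494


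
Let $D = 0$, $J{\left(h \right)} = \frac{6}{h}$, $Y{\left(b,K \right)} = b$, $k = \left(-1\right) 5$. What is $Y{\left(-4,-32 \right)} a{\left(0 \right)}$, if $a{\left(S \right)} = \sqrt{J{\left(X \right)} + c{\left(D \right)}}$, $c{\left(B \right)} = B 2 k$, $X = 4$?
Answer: $- 2 \sqrt{6} \approx -4.899$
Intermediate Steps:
$k = -5$
$c{\left(B \right)} = - 10 B$ ($c{\left(B \right)} = B 2 \left(-5\right) = 2 B \left(-5\right) = - 10 B$)
$a{\left(S \right)} = \frac{\sqrt{6}}{2}$ ($a{\left(S \right)} = \sqrt{\frac{6}{4} - 0} = \sqrt{6 \cdot \frac{1}{4} + 0} = \sqrt{\frac{3}{2} + 0} = \sqrt{\frac{3}{2}} = \frac{\sqrt{6}}{2}$)
$Y{\left(-4,-32 \right)} a{\left(0 \right)} = - 4 \frac{\sqrt{6}}{2} = - 2 \sqrt{6}$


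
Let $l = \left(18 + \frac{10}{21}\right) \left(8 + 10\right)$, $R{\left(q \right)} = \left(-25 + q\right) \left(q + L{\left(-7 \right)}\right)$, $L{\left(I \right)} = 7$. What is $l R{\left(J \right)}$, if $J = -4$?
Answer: $- \frac{202536}{7} \approx -28934.0$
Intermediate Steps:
$R{\left(q \right)} = \left(-25 + q\right) \left(7 + q\right)$ ($R{\left(q \right)} = \left(-25 + q\right) \left(q + 7\right) = \left(-25 + q\right) \left(7 + q\right)$)
$l = \frac{2328}{7}$ ($l = \left(18 + 10 \cdot \frac{1}{21}\right) 18 = \left(18 + \frac{10}{21}\right) 18 = \frac{388}{21} \cdot 18 = \frac{2328}{7} \approx 332.57$)
$l R{\left(J \right)} = \frac{2328 \left(-175 + \left(-4\right)^{2} - -72\right)}{7} = \frac{2328 \left(-175 + 16 + 72\right)}{7} = \frac{2328}{7} \left(-87\right) = - \frac{202536}{7}$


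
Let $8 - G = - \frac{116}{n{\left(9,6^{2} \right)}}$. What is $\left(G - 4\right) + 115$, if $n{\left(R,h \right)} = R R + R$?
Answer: $\frac{5413}{45} \approx 120.29$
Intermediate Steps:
$n{\left(R,h \right)} = R + R^{2}$ ($n{\left(R,h \right)} = R^{2} + R = R + R^{2}$)
$G = \frac{418}{45}$ ($G = 8 - - \frac{116}{9 \left(1 + 9\right)} = 8 - - \frac{116}{9 \cdot 10} = 8 - - \frac{116}{90} = 8 - \left(-116\right) \frac{1}{90} = 8 - - \frac{58}{45} = 8 + \frac{58}{45} = \frac{418}{45} \approx 9.2889$)
$\left(G - 4\right) + 115 = \left(\frac{418}{45} - 4\right) + 115 = \frac{238}{45} + 115 = \frac{5413}{45}$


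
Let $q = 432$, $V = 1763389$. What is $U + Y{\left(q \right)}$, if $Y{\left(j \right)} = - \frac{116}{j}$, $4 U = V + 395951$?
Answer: $\frac{58302151}{108} \approx 5.3984 \cdot 10^{5}$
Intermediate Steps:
$U = 539835$ ($U = \frac{1763389 + 395951}{4} = \frac{1}{4} \cdot 2159340 = 539835$)
$U + Y{\left(q \right)} = 539835 - \frac{116}{432} = 539835 - \frac{29}{108} = \frac{58302151}{108}$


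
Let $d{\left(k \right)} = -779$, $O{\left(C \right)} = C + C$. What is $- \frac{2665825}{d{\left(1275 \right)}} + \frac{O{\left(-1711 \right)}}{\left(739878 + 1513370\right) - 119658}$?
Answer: $\frac{2843887448006}{831033305} \approx 3422.1$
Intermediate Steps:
$O{\left(C \right)} = 2 C$
$- \frac{2665825}{d{\left(1275 \right)}} + \frac{O{\left(-1711 \right)}}{\left(739878 + 1513370\right) - 119658} = - \frac{2665825}{-779} + \frac{2 \left(-1711\right)}{\left(739878 + 1513370\right) - 119658} = \left(-2665825\right) \left(- \frac{1}{779}\right) - \frac{3422}{2253248 - 119658} = \frac{2665825}{779} - \frac{3422}{2133590} = \frac{2665825}{779} - \frac{1711}{1066795} = \frac{2843887448006}{831033305}$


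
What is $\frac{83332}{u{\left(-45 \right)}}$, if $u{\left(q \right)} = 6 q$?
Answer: $- \frac{41666}{135} \approx -308.64$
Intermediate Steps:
$\frac{83332}{u{\left(-45 \right)}} = \frac{83332}{6 \left(-45\right)} = \frac{83332}{-270} = 83332 \left(- \frac{1}{270}\right) = - \frac{41666}{135}$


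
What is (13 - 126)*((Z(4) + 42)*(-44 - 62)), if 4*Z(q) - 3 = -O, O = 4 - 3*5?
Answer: 544999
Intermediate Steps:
O = -11 (O = 4 - 1*15 = 4 - 15 = -11)
Z(q) = 7/2 (Z(q) = ¾ + (-1*(-11))/4 = ¾ + (¼)*11 = ¾ + 11/4 = 7/2)
(13 - 126)*((Z(4) + 42)*(-44 - 62)) = (13 - 126)*((7/2 + 42)*(-44 - 62)) = -10283*(-106)/2 = -113*(-4823) = 544999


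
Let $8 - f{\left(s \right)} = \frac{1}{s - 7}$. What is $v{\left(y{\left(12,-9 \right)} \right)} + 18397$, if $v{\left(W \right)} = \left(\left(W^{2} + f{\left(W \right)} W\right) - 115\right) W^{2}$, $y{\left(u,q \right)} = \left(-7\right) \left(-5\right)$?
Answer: $\frac{6878463}{4} \approx 1.7196 \cdot 10^{6}$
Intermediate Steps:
$f{\left(s \right)} = 8 - \frac{1}{-7 + s}$ ($f{\left(s \right)} = 8 - \frac{1}{s - 7} = 8 - \frac{1}{-7 + s}$)
$y{\left(u,q \right)} = 35$
$v{\left(W \right)} = W^{2} \left(-115 + W^{2} + \frac{W \left(-57 + 8 W\right)}{-7 + W}\right)$ ($v{\left(W \right)} = \left(\left(W^{2} + \frac{-57 + 8 W}{-7 + W} W\right) - 115\right) W^{2} = \left(\left(W^{2} + \frac{W \left(-57 + 8 W\right)}{-7 + W}\right) - 115\right) W^{2} = \left(-115 + W^{2} + \frac{W \left(-57 + 8 W\right)}{-7 + W}\right) W^{2} = W^{2} \left(-115 + W^{2} + \frac{W \left(-57 + 8 W\right)}{-7 + W}\right)$)
$v{\left(y{\left(12,-9 \right)} \right)} + 18397 = \frac{35^{2} \left(805 + 35^{2} + 35^{3} - 6020\right)}{-7 + 35} + 18397 = \frac{1225 \left(805 + 1225 + 42875 - 6020\right)}{28} + 18397 = 1225 \cdot \frac{1}{28} \cdot 38885 + 18397 = \frac{6804875}{4} + 18397 = \frac{6878463}{4}$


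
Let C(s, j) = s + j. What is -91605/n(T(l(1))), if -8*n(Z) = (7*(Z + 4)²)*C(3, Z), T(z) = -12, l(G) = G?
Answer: -30535/168 ≈ -181.76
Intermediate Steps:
C(s, j) = j + s
n(Z) = -7*(4 + Z)²*(3 + Z)/8 (n(Z) = -7*(Z + 4)²*(Z + 3)/8 = -7*(4 + Z)²*(3 + Z)/8)
-91605/n(T(l(1))) = -91605*8/(7*(-3 - 1*(-12))*(4 - 12)²) = -91605*1/(56*(-3 + 12)) = -91605/((7/8)*64*9) = -91605/504 = -91605*1/504 = -30535/168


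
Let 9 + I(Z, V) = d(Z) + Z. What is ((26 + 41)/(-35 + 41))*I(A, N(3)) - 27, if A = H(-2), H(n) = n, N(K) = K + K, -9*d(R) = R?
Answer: -7957/54 ≈ -147.35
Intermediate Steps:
d(R) = -R/9
N(K) = 2*K
A = -2
I(Z, V) = -9 + 8*Z/9 (I(Z, V) = -9 + (-Z/9 + Z) = -9 + 8*Z/9)
((26 + 41)/(-35 + 41))*I(A, N(3)) - 27 = ((26 + 41)/(-35 + 41))*(-9 + (8/9)*(-2)) - 27 = (67/6)*(-9 - 16/9) - 27 = (67*(1/6))*(-97/9) - 27 = (67/6)*(-97/9) - 27 = -6499/54 - 27 = -7957/54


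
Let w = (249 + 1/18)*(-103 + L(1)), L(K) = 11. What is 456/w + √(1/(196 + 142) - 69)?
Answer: -2052/103109 + I*√46642/26 ≈ -0.019901 + 8.3064*I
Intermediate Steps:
w = -206218/9 (w = (249 + 1/18)*(-103 + 11) = (249 + 1/18)*(-92) = (4483/18)*(-92) = -206218/9 ≈ -22913.)
456/w + √(1/(196 + 142) - 69) = 456/(-206218/9) + √(1/(196 + 142) - 69) = 456*(-9/206218) + √(1/338 - 69) = -2052/103109 + √(1/338 - 69) = -2052/103109 + √(-23321/338) = -2052/103109 + I*√46642/26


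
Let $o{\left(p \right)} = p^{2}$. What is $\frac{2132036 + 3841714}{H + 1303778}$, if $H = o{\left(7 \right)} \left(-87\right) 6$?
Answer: $\frac{119475}{25564} \approx 4.6736$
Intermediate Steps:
$H = -25578$ ($H = 7^{2} \left(-87\right) 6 = 49 \left(-87\right) 6 = \left(-4263\right) 6 = -25578$)
$\frac{2132036 + 3841714}{H + 1303778} = \frac{2132036 + 3841714}{-25578 + 1303778} = \frac{5973750}{1278200} = 5973750 \cdot \frac{1}{1278200} = \frac{119475}{25564}$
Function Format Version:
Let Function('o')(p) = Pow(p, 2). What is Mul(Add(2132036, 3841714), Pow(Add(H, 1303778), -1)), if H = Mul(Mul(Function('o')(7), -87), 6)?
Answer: Rational(119475, 25564) ≈ 4.6736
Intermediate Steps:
H = -25578 (H = Mul(Mul(Pow(7, 2), -87), 6) = Mul(Mul(49, -87), 6) = Mul(-4263, 6) = -25578)
Mul(Add(2132036, 3841714), Pow(Add(H, 1303778), -1)) = Mul(Add(2132036, 3841714), Pow(Add(-25578, 1303778), -1)) = Mul(5973750, Pow(1278200, -1)) = Mul(5973750, Rational(1, 1278200)) = Rational(119475, 25564)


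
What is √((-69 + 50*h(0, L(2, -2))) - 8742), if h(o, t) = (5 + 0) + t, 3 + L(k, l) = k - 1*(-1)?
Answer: I*√8561 ≈ 92.526*I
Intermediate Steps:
L(k, l) = -2 + k (L(k, l) = -3 + (k - 1*(-1)) = -3 + (k + 1) = -3 + (1 + k) = -2 + k)
h(o, t) = 5 + t
√((-69 + 50*h(0, L(2, -2))) - 8742) = √((-69 + 50*(5 + (-2 + 2))) - 8742) = √((-69 + 50*(5 + 0)) - 8742) = √((-69 + 50*5) - 8742) = √((-69 + 250) - 8742) = √(181 - 8742) = √(-8561) = I*√8561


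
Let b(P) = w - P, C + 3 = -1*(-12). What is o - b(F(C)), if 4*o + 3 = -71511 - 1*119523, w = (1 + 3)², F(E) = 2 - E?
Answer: -191129/4 ≈ -47782.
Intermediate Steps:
C = 9 (C = -3 - 1*(-12) = -3 + 12 = 9)
w = 16 (w = 4² = 16)
o = -191037/4 (o = -¾ + (-71511 - 1*119523)/4 = -¾ + (-71511 - 119523)/4 = -¾ + (¼)*(-191034) = -¾ - 95517/2 = -191037/4 ≈ -47759.)
b(P) = 16 - P
o - b(F(C)) = -191037/4 - (16 - (2 - 1*9)) = -191037/4 - (16 - (2 - 9)) = -191037/4 - (16 - 1*(-7)) = -191037/4 - (16 + 7) = -191037/4 - 1*23 = -191037/4 - 23 = -191129/4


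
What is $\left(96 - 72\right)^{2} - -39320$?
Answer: $39896$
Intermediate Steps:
$\left(96 - 72\right)^{2} - -39320 = 24^{2} + 39320 = 576 + 39320 = 39896$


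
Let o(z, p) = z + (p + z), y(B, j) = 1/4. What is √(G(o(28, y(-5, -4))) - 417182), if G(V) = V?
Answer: I*√1668503/2 ≈ 645.85*I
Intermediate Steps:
y(B, j) = ¼
o(z, p) = p + 2*z
√(G(o(28, y(-5, -4))) - 417182) = √((¼ + 2*28) - 417182) = √((¼ + 56) - 417182) = √(225/4 - 417182) = √(-1668503/4) = I*√1668503/2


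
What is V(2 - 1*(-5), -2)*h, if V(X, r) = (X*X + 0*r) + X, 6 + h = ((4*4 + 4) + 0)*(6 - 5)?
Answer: 784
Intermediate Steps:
h = 14 (h = -6 + ((4*4 + 4) + 0)*(6 - 5) = -6 + ((16 + 4) + 0)*1 = -6 + (20 + 0)*1 = -6 + 20*1 = -6 + 20 = 14)
V(X, r) = X + X² (V(X, r) = (X² + 0) + X = X² + X = X + X²)
V(2 - 1*(-5), -2)*h = ((2 - 1*(-5))*(1 + (2 - 1*(-5))))*14 = ((2 + 5)*(1 + (2 + 5)))*14 = (7*(1 + 7))*14 = (7*8)*14 = 56*14 = 784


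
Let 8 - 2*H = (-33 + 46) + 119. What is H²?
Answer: 3844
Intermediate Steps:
H = -62 (H = 4 - ((-33 + 46) + 119)/2 = 4 - (13 + 119)/2 = 4 - ½*132 = 4 - 66 = -62)
H² = (-62)² = 3844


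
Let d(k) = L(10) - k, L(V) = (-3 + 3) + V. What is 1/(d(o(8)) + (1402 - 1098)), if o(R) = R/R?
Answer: 1/313 ≈ 0.0031949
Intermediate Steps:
L(V) = V (L(V) = 0 + V = V)
o(R) = 1
d(k) = 10 - k
1/(d(o(8)) + (1402 - 1098)) = 1/((10 - 1*1) + (1402 - 1098)) = 1/((10 - 1) + 304) = 1/(9 + 304) = 1/313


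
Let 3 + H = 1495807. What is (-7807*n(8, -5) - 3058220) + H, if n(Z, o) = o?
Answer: -1523381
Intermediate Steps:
H = 1495804 (H = -3 + 1495807 = 1495804)
(-7807*n(8, -5) - 3058220) + H = (-7807*(-5) - 3058220) + 1495804 = (39035 - 3058220) + 1495804 = -3019185 + 1495804 = -1523381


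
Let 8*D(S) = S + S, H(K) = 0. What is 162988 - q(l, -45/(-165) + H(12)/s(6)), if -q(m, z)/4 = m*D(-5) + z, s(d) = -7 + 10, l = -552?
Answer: 1823240/11 ≈ 1.6575e+5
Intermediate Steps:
D(S) = S/4 (D(S) = (S + S)/8 = (2*S)/8 = S/4)
s(d) = 3
q(m, z) = -4*z + 5*m (q(m, z) = -4*(m*((¼)*(-5)) + z) = -4*(m*(-5/4) + z) = -4*(-5*m/4 + z) = -4*(z - 5*m/4) = -4*z + 5*m)
162988 - q(l, -45/(-165) + H(12)/s(6)) = 162988 - (-4*(-45/(-165) + 0/3) + 5*(-552)) = 162988 - (-4*(-45*(-1/165) + 0*(⅓)) - 2760) = 162988 - (-4*(3/11 + 0) - 2760) = 162988 - (-4*3/11 - 2760) = 162988 - (-12/11 - 2760) = 162988 - 1*(-30372/11) = 162988 + 30372/11 = 1823240/11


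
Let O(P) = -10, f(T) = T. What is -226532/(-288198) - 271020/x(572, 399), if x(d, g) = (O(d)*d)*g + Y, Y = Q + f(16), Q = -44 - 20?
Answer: 8265663173/9135588402 ≈ 0.90478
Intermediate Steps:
Q = -64
Y = -48 (Y = -64 + 16 = -48)
x(d, g) = -48 - 10*d*g (x(d, g) = (-10*d)*g - 48 = -10*d*g - 48 = -48 - 10*d*g)
-226532/(-288198) - 271020/x(572, 399) = -226532/(-288198) - 271020/(-48 - 10*572*399) = -226532*(-1/288198) - 271020/(-48 - 2282280) = 113266/144099 - 271020/(-2282328) = 113266/144099 - 271020*(-1/2282328) = 113266/144099 + 22585/190194 = 8265663173/9135588402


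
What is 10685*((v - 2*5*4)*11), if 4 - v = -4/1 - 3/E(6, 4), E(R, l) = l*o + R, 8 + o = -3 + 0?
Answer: -143275165/38 ≈ -3.7704e+6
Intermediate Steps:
o = -11 (o = -8 + (-3 + 0) = -8 - 3 = -11)
E(R, l) = R - 11*l (E(R, l) = l*(-11) + R = -11*l + R = R - 11*l)
v = 301/38 (v = 4 - (-4/1 - 3/(6 - 11*4)) = 4 - (-4*1 - 3/(6 - 44)) = 4 - (-4 - 3/(-38)) = 4 - (-4 - 3*(-1/38)) = 4 - (-4 + 3/38) = 4 - 1*(-149/38) = 4 + 149/38 = 301/38 ≈ 7.9211)
10685*((v - 2*5*4)*11) = 10685*((301/38 - 2*5*4)*11) = 10685*((301/38 - 10*4)*11) = 10685*((301/38 - 40)*11) = 10685*(-1219/38*11) = 10685*(-13409/38) = -143275165/38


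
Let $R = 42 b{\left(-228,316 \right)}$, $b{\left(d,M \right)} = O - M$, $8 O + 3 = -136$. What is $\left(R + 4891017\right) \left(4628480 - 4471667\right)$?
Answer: $\frac{3059117569593}{4} \approx 7.6478 \cdot 10^{11}$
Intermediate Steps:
$O = - \frac{139}{8}$ ($O = - \frac{3}{8} + \frac{1}{8} \left(-136\right) = - \frac{3}{8} - 17 = - \frac{139}{8} \approx -17.375$)
$b{\left(d,M \right)} = - \frac{139}{8} - M$
$R = - \frac{56007}{4}$ ($R = 42 \left(- \frac{139}{8} - 316\right) = 42 \left(- \frac{2667}{8}\right) = - \frac{56007}{4} \approx -14002.0$)
$\left(R + 4891017\right) \left(4628480 - 4471667\right) = \left(- \frac{56007}{4} + 4891017\right) \left(4628480 - 4471667\right) = \frac{19508061}{4} \cdot 156813 = \frac{3059117569593}{4}$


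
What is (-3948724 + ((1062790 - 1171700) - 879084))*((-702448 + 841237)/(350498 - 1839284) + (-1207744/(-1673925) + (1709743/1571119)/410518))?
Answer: -37768516045918077900264325322/12176868770055130423425 ≈ -3.1017e+6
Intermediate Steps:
(-3948724 + ((1062790 - 1171700) - 879084))*((-702448 + 841237)/(350498 - 1839284) + (-1207744/(-1673925) + (1709743/1571119)/410518)) = (-3948724 + (-108910 - 879084))*(138789/(-1488786) + (-1207744*(-1/1673925) + (1709743*(1/1571119))*(1/410518))) = (-3948724 - 987994)*(138789*(-1/1488786) + (1207744/1673925 + (1709743/1571119)*(1/410518))) = -4936718*(-46263/496262 + (1207744/1673925 + 1709743/644972629642)) = -4936718*(-46263/496262 + 70814971417808993/98148709915771350) = -4936718*7650531394727849129779/12176868770055130423425 = -37768516045918077900264325322/12176868770055130423425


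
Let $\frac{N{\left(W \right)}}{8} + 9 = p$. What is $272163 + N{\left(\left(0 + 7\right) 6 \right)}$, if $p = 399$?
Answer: $275283$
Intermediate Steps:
$N{\left(W \right)} = 3120$ ($N{\left(W \right)} = -72 + 8 \cdot 399 = -72 + 3192 = 3120$)
$272163 + N{\left(\left(0 + 7\right) 6 \right)} = 272163 + 3120 = 275283$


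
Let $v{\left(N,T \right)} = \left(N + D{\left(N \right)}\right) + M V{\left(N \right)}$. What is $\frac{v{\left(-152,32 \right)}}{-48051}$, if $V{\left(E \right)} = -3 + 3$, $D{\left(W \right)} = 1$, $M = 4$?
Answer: $\frac{151}{48051} \approx 0.0031425$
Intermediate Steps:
$V{\left(E \right)} = 0$
$v{\left(N,T \right)} = 1 + N$ ($v{\left(N,T \right)} = \left(N + 1\right) + 4 \cdot 0 = \left(1 + N\right) + 0 = 1 + N$)
$\frac{v{\left(-152,32 \right)}}{-48051} = \frac{1 - 152}{-48051} = \left(-151\right) \left(- \frac{1}{48051}\right) = \frac{151}{48051}$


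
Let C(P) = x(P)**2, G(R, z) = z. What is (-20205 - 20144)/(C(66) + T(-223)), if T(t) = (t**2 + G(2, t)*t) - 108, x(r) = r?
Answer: -40349/103706 ≈ -0.38907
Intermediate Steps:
T(t) = -108 + 2*t**2 (T(t) = (t**2 + t*t) - 108 = (t**2 + t**2) - 108 = 2*t**2 - 108 = -108 + 2*t**2)
C(P) = P**2
(-20205 - 20144)/(C(66) + T(-223)) = (-20205 - 20144)/(66**2 + (-108 + 2*(-223)**2)) = -40349/(4356 + (-108 + 2*49729)) = -40349/(4356 + (-108 + 99458)) = -40349/(4356 + 99350) = -40349/103706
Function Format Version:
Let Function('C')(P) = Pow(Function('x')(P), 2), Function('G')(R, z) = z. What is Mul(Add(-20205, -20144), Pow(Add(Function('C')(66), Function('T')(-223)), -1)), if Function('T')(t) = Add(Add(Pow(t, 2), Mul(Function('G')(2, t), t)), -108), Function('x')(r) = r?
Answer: Rational(-40349, 103706) ≈ -0.38907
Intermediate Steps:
Function('T')(t) = Add(-108, Mul(2, Pow(t, 2))) (Function('T')(t) = Add(Add(Pow(t, 2), Mul(t, t)), -108) = Add(Add(Pow(t, 2), Pow(t, 2)), -108) = Add(Mul(2, Pow(t, 2)), -108) = Add(-108, Mul(2, Pow(t, 2))))
Function('C')(P) = Pow(P, 2)
Mul(Add(-20205, -20144), Pow(Add(Function('C')(66), Function('T')(-223)), -1)) = Mul(Add(-20205, -20144), Pow(Add(Pow(66, 2), Add(-108, Mul(2, Pow(-223, 2)))), -1)) = Mul(-40349, Pow(Add(4356, Add(-108, Mul(2, 49729))), -1)) = Mul(-40349, Pow(Add(4356, Add(-108, 99458)), -1)) = Mul(-40349, Pow(Add(4356, 99350), -1)) = Mul(-40349, Pow(103706, -1)) = Mul(-40349, Rational(1, 103706)) = Rational(-40349, 103706)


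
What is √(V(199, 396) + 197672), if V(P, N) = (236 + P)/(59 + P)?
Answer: √1461994582/86 ≈ 444.60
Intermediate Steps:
V(P, N) = (236 + P)/(59 + P)
√(V(199, 396) + 197672) = √((236 + 199)/(59 + 199) + 197672) = √(435/258 + 197672) = √((1/258)*435 + 197672) = √(145/86 + 197672) = √(16999937/86) = √1461994582/86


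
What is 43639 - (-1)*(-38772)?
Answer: 4867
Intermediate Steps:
43639 - (-1)*(-38772) = 43639 - 1*38772 = 43639 - 38772 = 4867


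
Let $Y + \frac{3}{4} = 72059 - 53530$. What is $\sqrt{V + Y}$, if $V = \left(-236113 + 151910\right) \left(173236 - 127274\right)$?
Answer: $\frac{i \sqrt{15480479031}}{2} \approx 62210.0 i$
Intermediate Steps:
$V = -3870138286$ ($V = \left(-84203\right) 45962 = -3870138286$)
$Y = \frac{74113}{4}$ ($Y = - \frac{3}{4} + \left(72059 - 53530\right) = - \frac{3}{4} + 18529 = \frac{74113}{4} \approx 18528.0$)
$\sqrt{V + Y} = \sqrt{-3870138286 + \frac{74113}{4}} = \sqrt{- \frac{15480479031}{4}} = \frac{i \sqrt{15480479031}}{2}$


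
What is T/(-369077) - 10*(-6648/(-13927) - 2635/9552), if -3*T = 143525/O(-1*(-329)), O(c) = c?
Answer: -5423468635692105/2692238427188072 ≈ -2.0145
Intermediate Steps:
T = -143525/987 (T = -143525/(3*((-1*(-329)))) = -143525/(3*329) = -⅓*143525/329 = -143525/987 ≈ -145.42)
T/(-369077) - 10*(-6648/(-13927) - 2635/9552) = -143525/987/(-369077) - 10*(-6648/(-13927) - 2635/9552) = -143525/987*(-1/369077) - 10*(-6648*(-1/13927) - 2635*1/9552) = 143525/364278999 - 10*(6648/13927 - 2635/9552) = 143525/364278999 - 10*26804051/133030704 = 143525/364278999 - 134020255/66515352 = -5423468635692105/2692238427188072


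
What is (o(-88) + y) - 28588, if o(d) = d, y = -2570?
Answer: -31246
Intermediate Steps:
(o(-88) + y) - 28588 = (-88 - 2570) - 28588 = -2658 - 28588 = -31246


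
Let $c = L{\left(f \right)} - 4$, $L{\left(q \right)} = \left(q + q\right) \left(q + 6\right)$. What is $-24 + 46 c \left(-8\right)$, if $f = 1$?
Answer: $-3704$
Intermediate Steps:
$L{\left(q \right)} = 2 q \left(6 + q\right)$
$c = 10$ ($c = 2 \cdot 1 \left(6 + 1\right) - 4 = 2 \cdot 1 \cdot 7 - 4 = 14 - 4 = 10$)
$-24 + 46 c \left(-8\right) = -24 + 46 \cdot 10 \left(-8\right) = -24 + 46 \left(-80\right) = -24 - 3680 = -3704$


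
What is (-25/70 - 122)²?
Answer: 2934369/196 ≈ 14971.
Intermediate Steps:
(-25/70 - 122)² = (-25*1/70 - 122)² = (-5/14 - 122)² = (-1713/14)² = 2934369/196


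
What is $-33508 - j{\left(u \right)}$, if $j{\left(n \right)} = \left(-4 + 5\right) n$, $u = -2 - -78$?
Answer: $-33584$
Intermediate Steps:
$u = 76$ ($u = -2 + 78 = 76$)
$j{\left(n \right)} = n$ ($j{\left(n \right)} = 1 n = n$)
$-33508 - j{\left(u \right)} = -33508 - 76 = -33584$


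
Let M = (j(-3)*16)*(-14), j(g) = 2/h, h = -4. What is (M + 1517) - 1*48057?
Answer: -46428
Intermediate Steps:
j(g) = -1/2 (j(g) = 2/(-4) = 2*(-1/4) = -1/2)
M = 112 (M = -1/2*16*(-14) = -8*(-14) = 112)
(M + 1517) - 1*48057 = (112 + 1517) - 1*48057 = 1629 - 48057 = -46428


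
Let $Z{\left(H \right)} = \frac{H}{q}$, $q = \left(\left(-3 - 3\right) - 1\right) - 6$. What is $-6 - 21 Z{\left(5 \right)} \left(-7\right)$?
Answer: $- \frac{813}{13} \approx -62.538$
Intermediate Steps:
$q = -13$ ($q = \left(-6 - 1\right) - 6 = -7 - 6 = -13$)
$Z{\left(H \right)} = - \frac{H}{13}$ ($Z{\left(H \right)} = \frac{H}{-13} = H \left(- \frac{1}{13}\right) = - \frac{H}{13}$)
$-6 - 21 Z{\left(5 \right)} \left(-7\right) = -6 - 21 \left(- \frac{1}{13}\right) 5 \left(-7\right) = -6 - 21 \left(\left(- \frac{5}{13}\right) \left(-7\right)\right) = -6 - \frac{735}{13} = - \frac{813}{13}$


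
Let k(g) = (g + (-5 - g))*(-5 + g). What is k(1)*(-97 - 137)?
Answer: -4680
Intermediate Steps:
k(g) = 25 - 5*g (k(g) = -5*(-5 + g) = 25 - 5*g)
k(1)*(-97 - 137) = (25 - 5*1)*(-97 - 137) = (25 - 5)*(-234) = 20*(-234) = -4680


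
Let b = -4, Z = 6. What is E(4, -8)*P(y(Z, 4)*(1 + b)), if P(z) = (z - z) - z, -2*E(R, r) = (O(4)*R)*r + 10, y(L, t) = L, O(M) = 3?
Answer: 774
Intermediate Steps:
E(R, r) = -5 - 3*R*r/2 (E(R, r) = -((3*R)*r + 10)/2 = -(3*R*r + 10)/2 = -(10 + 3*R*r)/2 = -5 - 3*R*r/2)
P(z) = -z (P(z) = 0 - z = -z)
E(4, -8)*P(y(Z, 4)*(1 + b)) = (-5 - 3/2*4*(-8))*(-6*(1 - 4)) = (-5 + 48)*(-6*(-3)) = 43*(-1*(-18)) = 43*18 = 774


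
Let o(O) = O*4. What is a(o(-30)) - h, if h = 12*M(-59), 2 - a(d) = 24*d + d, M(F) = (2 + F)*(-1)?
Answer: 2318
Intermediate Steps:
M(F) = -2 - F
o(O) = 4*O
a(d) = 2 - 25*d (a(d) = 2 - (24*d + d) = 2 - 25*d)
h = 684 (h = 12*(-2 - 1*(-59)) = 12*(-2 + 59) = 12*57 = 684)
a(o(-30)) - h = (2 - 100*(-30)) - 1*684 = (2 - 25*(-120)) - 684 = (2 + 3000) - 684 = 3002 - 684 = 2318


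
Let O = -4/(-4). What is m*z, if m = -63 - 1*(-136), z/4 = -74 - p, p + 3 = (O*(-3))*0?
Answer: -20732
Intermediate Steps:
O = 1 (O = -4*(-1/4) = 1)
p = -3 (p = -3 + (1*(-3))*0 = -3 - 3*0 = -3 + 0 = -3)
z = -284 (z = 4*(-74 - 1*(-3)) = 4*(-74 + 3) = 4*(-71) = -284)
m = 73 (m = -63 + 136 = 73)
m*z = 73*(-284) = -20732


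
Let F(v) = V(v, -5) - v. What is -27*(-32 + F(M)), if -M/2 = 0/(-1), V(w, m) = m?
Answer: 999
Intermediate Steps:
M = 0 (M = -0/(-1) = -0*(-1) = -2*0 = 0)
F(v) = -5 - v
-27*(-32 + F(M)) = -27*(-32 + (-5 - 1*0)) = -27*(-32 + (-5 + 0)) = -27*(-32 - 5) = -27*(-37) = 999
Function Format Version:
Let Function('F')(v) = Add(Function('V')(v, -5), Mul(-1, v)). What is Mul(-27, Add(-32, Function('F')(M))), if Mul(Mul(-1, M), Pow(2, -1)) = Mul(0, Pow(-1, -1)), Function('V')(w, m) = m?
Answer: 999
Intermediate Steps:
M = 0 (M = Mul(-2, Mul(0, Pow(-1, -1))) = Mul(-2, Mul(0, -1)) = Mul(-2, 0) = 0)
Function('F')(v) = Add(-5, Mul(-1, v))
Mul(-27, Add(-32, Function('F')(M))) = Mul(-27, Add(-32, Add(-5, Mul(-1, 0)))) = Mul(-27, Add(-32, Add(-5, 0))) = Mul(-27, Add(-32, -5)) = Mul(-27, -37) = 999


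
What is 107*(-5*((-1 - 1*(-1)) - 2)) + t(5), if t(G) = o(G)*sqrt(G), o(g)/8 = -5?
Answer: 1070 - 40*sqrt(5) ≈ 980.56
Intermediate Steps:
o(g) = -40 (o(g) = 8*(-5) = -40)
t(G) = -40*sqrt(G)
107*(-5*((-1 - 1*(-1)) - 2)) + t(5) = 107*(-5*((-1 - 1*(-1)) - 2)) - 40*sqrt(5) = 107*(-5*((-1 + 1) - 2)) - 40*sqrt(5) = 107*(-5*(0 - 2)) - 40*sqrt(5) = 107*(-5*(-2)) - 40*sqrt(5) = 107*10 - 40*sqrt(5) = 1070 - 40*sqrt(5)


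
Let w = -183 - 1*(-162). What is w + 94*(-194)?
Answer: -18257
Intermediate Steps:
w = -21 (w = -183 + 162 = -21)
w + 94*(-194) = -21 + 94*(-194) = -21 - 18236 = -18257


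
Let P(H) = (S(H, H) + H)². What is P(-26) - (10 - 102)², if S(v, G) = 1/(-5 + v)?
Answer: -7482655/961 ≈ -7786.3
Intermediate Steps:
P(H) = (H + 1/(-5 + H))² (P(H) = (1/(-5 + H) + H)² = (H + 1/(-5 + H))²)
P(-26) - (10 - 102)² = (-26 + 1/(-5 - 26))² - (10 - 102)² = (-26 + 1/(-31))² - 1*(-92)² = (-26 - 1/31)² - 1*8464 = (-807/31)² - 8464 = 651249/961 - 8464 = -7482655/961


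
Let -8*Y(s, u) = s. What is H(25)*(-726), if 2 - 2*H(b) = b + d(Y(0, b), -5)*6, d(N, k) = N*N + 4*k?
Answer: -35211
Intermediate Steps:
Y(s, u) = -s/8
d(N, k) = N² + 4*k
H(b) = 61 - b/2 (H(b) = 1 - (b + ((-⅛*0)² + 4*(-5))*6)/2 = 1 - (b + (0² - 20)*6)/2 = 1 - (b + (0 - 20)*6)/2 = 1 - (b - 20*6)/2 = 1 - (b - 120)/2 = 1 - (-120 + b)/2 = 1 + (60 - b/2) = 61 - b/2)
H(25)*(-726) = (61 - ½*25)*(-726) = (61 - 25/2)*(-726) = (97/2)*(-726) = -35211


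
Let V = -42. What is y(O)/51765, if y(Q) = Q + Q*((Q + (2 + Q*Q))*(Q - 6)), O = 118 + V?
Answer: 31143356/51765 ≈ 601.63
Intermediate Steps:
O = 76 (O = 118 - 42 = 76)
y(Q) = Q + Q*(-6 + Q)*(2 + Q + Q²) (y(Q) = Q + Q*((Q + (2 + Q²))*(-6 + Q)) = Q + Q*((2 + Q + Q²)*(-6 + Q)) = Q + Q*((-6 + Q)*(2 + Q + Q²)) = Q + Q*(-6 + Q)*(2 + Q + Q²))
y(O)/51765 = (76*(-11 + 76³ - 5*76² - 4*76))/51765 = (76*(-11 + 438976 - 5*5776 - 304))*(1/51765) = (76*(-11 + 438976 - 28880 - 304))*(1/51765) = (76*409781)*(1/51765) = 31143356*(1/51765) = 31143356/51765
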